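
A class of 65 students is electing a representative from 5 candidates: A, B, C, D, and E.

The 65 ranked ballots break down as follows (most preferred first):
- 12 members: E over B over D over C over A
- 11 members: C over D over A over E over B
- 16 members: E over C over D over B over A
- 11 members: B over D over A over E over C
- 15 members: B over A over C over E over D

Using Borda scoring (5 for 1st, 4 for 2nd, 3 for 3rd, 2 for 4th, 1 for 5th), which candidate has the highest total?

A: 12×1 + 11×3 + 16×1 + 11×3 + 15×4 = 154
B: 12×4 + 11×1 + 16×2 + 11×5 + 15×5 = 221
C: 12×2 + 11×5 + 16×4 + 11×1 + 15×3 = 199
D: 12×3 + 11×4 + 16×3 + 11×4 + 15×1 = 187
E: 12×5 + 11×2 + 16×5 + 11×2 + 15×2 = 214

B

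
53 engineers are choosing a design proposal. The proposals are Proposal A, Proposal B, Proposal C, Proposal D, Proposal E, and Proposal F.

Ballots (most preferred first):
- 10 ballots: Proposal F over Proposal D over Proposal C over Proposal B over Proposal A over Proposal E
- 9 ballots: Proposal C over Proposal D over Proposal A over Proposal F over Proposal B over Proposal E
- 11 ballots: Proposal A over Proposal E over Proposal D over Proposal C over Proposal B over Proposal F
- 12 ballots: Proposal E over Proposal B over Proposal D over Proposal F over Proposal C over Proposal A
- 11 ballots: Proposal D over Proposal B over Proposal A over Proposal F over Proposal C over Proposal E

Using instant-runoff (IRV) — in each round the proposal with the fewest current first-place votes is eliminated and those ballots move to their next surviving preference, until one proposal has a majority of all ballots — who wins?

Round 1: Proposal A 11, Proposal B 0, Proposal C 9, Proposal D 11, Proposal E 12, Proposal F 10. Proposal B eliminated.
Round 2: Proposal A 11, Proposal C 9, Proposal D 11, Proposal E 12, Proposal F 10. Proposal C eliminated.
Round 3: Proposal A 11, Proposal D 20, Proposal E 12, Proposal F 10. Proposal F eliminated.
Round 4: Proposal A 11, Proposal D 30, Proposal E 12. Proposal D has a majority (≥27).

Proposal D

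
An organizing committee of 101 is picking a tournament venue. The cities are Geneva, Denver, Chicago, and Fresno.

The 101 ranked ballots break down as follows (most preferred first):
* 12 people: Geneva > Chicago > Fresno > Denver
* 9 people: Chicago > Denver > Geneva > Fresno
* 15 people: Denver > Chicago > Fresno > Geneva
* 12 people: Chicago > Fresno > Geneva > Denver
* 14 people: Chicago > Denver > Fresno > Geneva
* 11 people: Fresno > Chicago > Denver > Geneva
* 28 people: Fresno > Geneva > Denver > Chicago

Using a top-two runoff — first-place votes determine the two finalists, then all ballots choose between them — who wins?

Chicago

Round 1 first-place votes: Geneva 12, Denver 15, Chicago 35, Fresno 39. Fresno and Chicago advance.
Runoff: Fresno is ranked above Chicago on 39 ballots, Chicago above Fresno on 62.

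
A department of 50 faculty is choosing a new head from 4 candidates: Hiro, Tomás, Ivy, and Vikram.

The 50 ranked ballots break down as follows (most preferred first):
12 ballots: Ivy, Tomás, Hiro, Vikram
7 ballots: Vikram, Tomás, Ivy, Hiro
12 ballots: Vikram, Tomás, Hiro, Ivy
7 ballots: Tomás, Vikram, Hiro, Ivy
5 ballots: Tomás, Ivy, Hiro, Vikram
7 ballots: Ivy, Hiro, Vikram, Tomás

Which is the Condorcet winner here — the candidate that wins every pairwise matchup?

Vikram vs Hiro: 26–24
Vikram vs Tomás: 26–24
Vikram vs Ivy: 26–24
Vikram beats every other candidate.

Vikram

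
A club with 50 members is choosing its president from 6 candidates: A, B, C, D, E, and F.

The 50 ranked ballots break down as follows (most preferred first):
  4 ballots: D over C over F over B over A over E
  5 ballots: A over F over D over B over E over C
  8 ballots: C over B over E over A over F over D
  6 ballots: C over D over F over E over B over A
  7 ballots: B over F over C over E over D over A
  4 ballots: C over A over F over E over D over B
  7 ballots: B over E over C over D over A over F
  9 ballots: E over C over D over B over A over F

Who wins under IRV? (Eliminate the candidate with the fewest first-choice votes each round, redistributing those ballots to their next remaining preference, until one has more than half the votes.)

Round 1: A 5, B 14, C 18, D 4, E 9, F 0. F eliminated.
Round 2: A 5, B 14, C 18, D 4, E 9. D eliminated.
Round 3: A 5, B 14, C 22, E 9. A eliminated.
Round 4: B 19, C 22, E 9. E eliminated.
Round 5: B 19, C 31. C has a majority (≥26).

C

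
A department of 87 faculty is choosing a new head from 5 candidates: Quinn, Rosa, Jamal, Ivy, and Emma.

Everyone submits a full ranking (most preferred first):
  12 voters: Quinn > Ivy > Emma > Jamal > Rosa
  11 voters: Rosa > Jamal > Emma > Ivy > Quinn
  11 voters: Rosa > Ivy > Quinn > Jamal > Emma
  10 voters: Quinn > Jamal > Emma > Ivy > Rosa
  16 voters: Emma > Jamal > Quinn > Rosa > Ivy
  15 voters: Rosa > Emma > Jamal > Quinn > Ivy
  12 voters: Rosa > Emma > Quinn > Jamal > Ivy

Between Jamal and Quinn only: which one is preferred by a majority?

Jamal is ranked above Quinn on 42 ballots; Quinn above Jamal on 45.

Quinn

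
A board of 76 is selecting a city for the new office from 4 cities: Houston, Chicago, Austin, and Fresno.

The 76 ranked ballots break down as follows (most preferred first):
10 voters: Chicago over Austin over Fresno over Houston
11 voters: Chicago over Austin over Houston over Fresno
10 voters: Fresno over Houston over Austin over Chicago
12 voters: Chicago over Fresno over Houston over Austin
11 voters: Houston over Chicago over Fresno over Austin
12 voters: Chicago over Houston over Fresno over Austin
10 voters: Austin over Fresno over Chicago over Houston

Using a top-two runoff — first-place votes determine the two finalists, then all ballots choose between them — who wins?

Round 1 first-place votes: Houston 11, Chicago 45, Austin 10, Fresno 10. Chicago and Houston advance.
Runoff: Chicago is ranked above Houston on 55 ballots, Houston above Chicago on 21.

Chicago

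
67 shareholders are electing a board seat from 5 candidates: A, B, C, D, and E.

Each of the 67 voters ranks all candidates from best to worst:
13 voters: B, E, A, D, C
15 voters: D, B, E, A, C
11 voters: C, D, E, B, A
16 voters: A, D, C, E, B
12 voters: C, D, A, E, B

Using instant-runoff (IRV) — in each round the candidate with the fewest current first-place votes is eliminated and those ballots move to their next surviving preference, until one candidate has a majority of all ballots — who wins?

A

Round 1: A 16, B 13, C 23, D 15, E 0. E eliminated.
Round 2: A 16, B 13, C 23, D 15. B eliminated.
Round 3: A 29, C 23, D 15. D eliminated.
Round 4: A 44, C 23. A has a majority (≥34).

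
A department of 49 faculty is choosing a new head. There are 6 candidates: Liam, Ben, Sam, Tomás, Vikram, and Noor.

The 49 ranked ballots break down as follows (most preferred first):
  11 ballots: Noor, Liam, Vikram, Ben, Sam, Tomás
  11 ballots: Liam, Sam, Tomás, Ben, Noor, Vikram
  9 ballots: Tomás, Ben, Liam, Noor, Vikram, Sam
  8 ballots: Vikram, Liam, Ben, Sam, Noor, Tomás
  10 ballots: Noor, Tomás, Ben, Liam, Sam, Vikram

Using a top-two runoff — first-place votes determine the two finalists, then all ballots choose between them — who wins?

Round 1 first-place votes: Liam 11, Ben 0, Sam 0, Tomás 9, Vikram 8, Noor 21. Noor and Liam advance.
Runoff: Noor is ranked above Liam on 21 ballots, Liam above Noor on 28.

Liam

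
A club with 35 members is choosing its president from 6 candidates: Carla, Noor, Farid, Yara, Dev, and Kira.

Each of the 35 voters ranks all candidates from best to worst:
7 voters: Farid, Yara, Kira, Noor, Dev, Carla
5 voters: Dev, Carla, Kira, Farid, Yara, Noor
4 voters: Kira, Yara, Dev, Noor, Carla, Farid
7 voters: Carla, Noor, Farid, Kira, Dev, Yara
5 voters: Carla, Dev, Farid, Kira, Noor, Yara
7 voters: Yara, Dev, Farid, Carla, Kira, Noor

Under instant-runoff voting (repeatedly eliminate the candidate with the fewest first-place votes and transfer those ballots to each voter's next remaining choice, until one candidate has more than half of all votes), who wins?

Yara

Round 1: Carla 12, Noor 0, Farid 7, Yara 7, Dev 5, Kira 4. Noor eliminated.
Round 2: Carla 12, Farid 7, Yara 7, Dev 5, Kira 4. Kira eliminated.
Round 3: Carla 12, Farid 7, Yara 11, Dev 5. Dev eliminated.
Round 4: Carla 17, Farid 7, Yara 11. Farid eliminated.
Round 5: Carla 17, Yara 18. Yara has a majority (≥18).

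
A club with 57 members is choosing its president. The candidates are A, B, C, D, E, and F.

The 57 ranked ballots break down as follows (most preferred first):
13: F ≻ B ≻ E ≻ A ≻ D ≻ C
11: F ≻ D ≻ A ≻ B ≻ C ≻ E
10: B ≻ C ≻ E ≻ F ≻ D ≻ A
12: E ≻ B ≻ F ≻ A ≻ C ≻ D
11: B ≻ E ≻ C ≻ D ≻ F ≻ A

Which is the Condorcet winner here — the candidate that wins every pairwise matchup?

B

B vs A: 46–11
B vs C: 57–0
B vs D: 46–11
B vs E: 45–12
B vs F: 33–24
B beats every other candidate.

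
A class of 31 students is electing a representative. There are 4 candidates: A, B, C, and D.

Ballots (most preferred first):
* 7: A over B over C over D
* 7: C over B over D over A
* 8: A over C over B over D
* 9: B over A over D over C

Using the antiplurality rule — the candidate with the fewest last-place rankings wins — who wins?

B

Last-place votes: A 7, B 0, C 9, D 15.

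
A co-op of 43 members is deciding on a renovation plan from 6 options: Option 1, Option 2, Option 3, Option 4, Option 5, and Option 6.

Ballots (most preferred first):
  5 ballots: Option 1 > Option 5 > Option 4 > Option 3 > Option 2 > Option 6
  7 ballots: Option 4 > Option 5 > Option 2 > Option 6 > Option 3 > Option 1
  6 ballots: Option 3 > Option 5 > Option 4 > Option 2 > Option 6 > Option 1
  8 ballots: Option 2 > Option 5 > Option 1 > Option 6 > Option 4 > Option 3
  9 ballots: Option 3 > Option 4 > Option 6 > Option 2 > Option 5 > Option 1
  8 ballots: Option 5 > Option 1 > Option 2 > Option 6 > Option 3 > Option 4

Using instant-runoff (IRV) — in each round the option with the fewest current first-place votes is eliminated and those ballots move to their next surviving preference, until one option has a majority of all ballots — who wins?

Option 5

Round 1: Option 1 5, Option 2 8, Option 3 15, Option 4 7, Option 5 8, Option 6 0. Option 6 eliminated.
Round 2: Option 1 5, Option 2 8, Option 3 15, Option 4 7, Option 5 8. Option 1 eliminated.
Round 3: Option 2 8, Option 3 15, Option 4 7, Option 5 13. Option 4 eliminated.
Round 4: Option 2 8, Option 3 15, Option 5 20. Option 2 eliminated.
Round 5: Option 3 15, Option 5 28. Option 5 has a majority (≥22).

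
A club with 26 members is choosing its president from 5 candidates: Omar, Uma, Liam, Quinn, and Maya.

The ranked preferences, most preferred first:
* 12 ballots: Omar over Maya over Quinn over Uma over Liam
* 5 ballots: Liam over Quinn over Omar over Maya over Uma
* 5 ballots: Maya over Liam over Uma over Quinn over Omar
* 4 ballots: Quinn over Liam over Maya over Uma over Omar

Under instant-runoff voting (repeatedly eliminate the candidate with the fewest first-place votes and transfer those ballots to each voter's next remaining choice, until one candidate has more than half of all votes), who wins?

Liam

Round 1: Omar 12, Uma 0, Liam 5, Quinn 4, Maya 5. Uma eliminated.
Round 2: Omar 12, Liam 5, Quinn 4, Maya 5. Quinn eliminated.
Round 3: Omar 12, Liam 9, Maya 5. Maya eliminated.
Round 4: Omar 12, Liam 14. Liam has a majority (≥14).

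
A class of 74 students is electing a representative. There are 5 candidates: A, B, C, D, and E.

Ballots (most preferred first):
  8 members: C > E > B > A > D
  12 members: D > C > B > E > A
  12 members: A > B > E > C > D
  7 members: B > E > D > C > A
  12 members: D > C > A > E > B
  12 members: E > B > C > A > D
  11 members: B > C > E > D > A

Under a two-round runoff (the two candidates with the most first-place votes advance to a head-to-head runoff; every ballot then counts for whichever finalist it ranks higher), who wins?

B

Round 1 first-place votes: A 12, B 18, C 8, D 24, E 12. D and B advance.
Runoff: D is ranked above B on 24 ballots, B above D on 50.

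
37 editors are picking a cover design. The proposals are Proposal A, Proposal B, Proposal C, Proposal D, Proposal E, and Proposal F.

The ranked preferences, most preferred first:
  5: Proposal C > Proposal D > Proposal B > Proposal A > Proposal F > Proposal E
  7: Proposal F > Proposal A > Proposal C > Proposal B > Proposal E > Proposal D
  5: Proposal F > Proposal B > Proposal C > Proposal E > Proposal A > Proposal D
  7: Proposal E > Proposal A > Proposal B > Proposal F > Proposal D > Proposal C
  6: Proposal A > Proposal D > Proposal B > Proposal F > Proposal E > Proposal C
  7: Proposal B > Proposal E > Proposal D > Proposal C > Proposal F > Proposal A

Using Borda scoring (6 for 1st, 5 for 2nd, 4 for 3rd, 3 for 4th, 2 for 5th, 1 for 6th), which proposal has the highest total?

Proposal A: 5×3 + 7×5 + 5×2 + 7×5 + 6×6 + 7×1 = 138
Proposal B: 5×4 + 7×3 + 5×5 + 7×4 + 6×4 + 7×6 = 160
Proposal C: 5×6 + 7×4 + 5×4 + 7×1 + 6×1 + 7×3 = 112
Proposal D: 5×5 + 7×1 + 5×1 + 7×2 + 6×5 + 7×4 = 109
Proposal E: 5×1 + 7×2 + 5×3 + 7×6 + 6×2 + 7×5 = 123
Proposal F: 5×2 + 7×6 + 5×6 + 7×3 + 6×3 + 7×2 = 135

Proposal B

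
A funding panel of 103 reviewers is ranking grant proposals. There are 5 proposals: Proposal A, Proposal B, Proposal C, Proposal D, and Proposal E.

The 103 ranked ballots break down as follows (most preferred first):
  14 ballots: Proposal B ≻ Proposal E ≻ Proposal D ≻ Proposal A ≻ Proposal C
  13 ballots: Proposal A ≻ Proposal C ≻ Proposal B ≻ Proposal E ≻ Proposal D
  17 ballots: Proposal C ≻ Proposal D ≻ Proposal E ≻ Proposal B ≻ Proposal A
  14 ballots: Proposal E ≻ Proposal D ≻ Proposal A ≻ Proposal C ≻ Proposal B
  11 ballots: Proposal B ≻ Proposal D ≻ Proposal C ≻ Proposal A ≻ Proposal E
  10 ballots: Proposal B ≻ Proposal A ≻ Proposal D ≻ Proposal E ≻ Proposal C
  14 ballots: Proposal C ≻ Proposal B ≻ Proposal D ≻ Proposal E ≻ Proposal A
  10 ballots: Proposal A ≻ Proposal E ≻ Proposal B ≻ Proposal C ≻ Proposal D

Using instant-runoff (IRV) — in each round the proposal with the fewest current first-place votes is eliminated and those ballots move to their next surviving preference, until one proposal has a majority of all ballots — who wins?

Round 1: Proposal A 23, Proposal B 35, Proposal C 31, Proposal D 0, Proposal E 14. Proposal D eliminated.
Round 2: Proposal A 23, Proposal B 35, Proposal C 31, Proposal E 14. Proposal E eliminated.
Round 3: Proposal A 37, Proposal B 35, Proposal C 31. Proposal C eliminated.
Round 4: Proposal A 37, Proposal B 66. Proposal B has a majority (≥52).

Proposal B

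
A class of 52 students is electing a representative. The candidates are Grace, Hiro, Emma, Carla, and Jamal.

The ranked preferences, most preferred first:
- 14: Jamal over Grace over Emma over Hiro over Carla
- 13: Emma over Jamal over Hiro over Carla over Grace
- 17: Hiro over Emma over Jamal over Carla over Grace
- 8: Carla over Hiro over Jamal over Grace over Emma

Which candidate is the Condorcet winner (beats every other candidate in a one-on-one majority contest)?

Emma

Emma vs Grace: 30–22
Emma vs Hiro: 27–25
Emma vs Carla: 44–8
Emma vs Jamal: 30–22
Emma beats every other candidate.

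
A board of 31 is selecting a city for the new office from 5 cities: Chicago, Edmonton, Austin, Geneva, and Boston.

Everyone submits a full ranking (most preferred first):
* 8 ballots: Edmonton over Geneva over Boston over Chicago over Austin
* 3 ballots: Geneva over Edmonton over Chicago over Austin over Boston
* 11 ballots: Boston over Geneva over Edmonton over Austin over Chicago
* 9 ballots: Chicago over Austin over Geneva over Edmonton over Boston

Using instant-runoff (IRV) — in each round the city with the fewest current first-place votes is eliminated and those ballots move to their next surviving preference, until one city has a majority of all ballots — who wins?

Round 1: Chicago 9, Edmonton 8, Austin 0, Geneva 3, Boston 11. Austin eliminated.
Round 2: Chicago 9, Edmonton 8, Geneva 3, Boston 11. Geneva eliminated.
Round 3: Chicago 9, Edmonton 11, Boston 11. Chicago eliminated.
Round 4: Edmonton 20, Boston 11. Edmonton has a majority (≥16).

Edmonton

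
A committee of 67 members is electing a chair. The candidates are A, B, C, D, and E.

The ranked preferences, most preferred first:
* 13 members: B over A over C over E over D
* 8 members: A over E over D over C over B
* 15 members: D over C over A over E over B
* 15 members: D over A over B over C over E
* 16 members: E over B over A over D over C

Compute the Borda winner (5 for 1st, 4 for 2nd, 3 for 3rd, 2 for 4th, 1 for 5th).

A: 13×4 + 8×5 + 15×3 + 15×4 + 16×3 = 245
B: 13×5 + 8×1 + 15×1 + 15×3 + 16×4 = 197
C: 13×3 + 8×2 + 15×4 + 15×2 + 16×1 = 161
D: 13×1 + 8×3 + 15×5 + 15×5 + 16×2 = 219
E: 13×2 + 8×4 + 15×2 + 15×1 + 16×5 = 183

A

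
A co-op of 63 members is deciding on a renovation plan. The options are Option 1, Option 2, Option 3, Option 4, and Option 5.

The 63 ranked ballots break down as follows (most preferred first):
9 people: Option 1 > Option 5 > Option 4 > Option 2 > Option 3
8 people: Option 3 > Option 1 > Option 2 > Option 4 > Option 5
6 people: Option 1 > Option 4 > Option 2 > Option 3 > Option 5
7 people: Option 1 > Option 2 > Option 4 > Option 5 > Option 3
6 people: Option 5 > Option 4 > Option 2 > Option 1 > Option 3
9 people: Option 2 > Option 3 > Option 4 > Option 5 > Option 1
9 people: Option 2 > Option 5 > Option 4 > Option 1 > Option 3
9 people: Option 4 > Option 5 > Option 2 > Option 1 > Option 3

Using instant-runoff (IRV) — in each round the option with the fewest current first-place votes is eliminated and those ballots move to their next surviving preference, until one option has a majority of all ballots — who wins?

Round 1: Option 1 22, Option 2 18, Option 3 8, Option 4 9, Option 5 6. Option 5 eliminated.
Round 2: Option 1 22, Option 2 18, Option 3 8, Option 4 15. Option 3 eliminated.
Round 3: Option 1 30, Option 2 18, Option 4 15. Option 4 eliminated.
Round 4: Option 1 30, Option 2 33. Option 2 has a majority (≥32).

Option 2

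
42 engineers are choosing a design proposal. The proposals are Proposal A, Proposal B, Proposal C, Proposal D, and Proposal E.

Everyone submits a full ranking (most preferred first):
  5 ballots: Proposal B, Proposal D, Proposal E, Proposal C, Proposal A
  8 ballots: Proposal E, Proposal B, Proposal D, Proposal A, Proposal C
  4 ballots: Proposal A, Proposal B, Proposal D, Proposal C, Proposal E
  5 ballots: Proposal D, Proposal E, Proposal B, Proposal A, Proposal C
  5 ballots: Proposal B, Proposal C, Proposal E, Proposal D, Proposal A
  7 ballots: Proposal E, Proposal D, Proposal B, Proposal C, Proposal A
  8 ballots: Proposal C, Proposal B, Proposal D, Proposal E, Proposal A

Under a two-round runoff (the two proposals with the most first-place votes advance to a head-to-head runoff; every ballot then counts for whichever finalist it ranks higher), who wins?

Proposal B

Round 1 first-place votes: Proposal A 4, Proposal B 10, Proposal C 8, Proposal D 5, Proposal E 15. Proposal E and Proposal B advance.
Runoff: Proposal E is ranked above Proposal B on 20 ballots, Proposal B above Proposal E on 22.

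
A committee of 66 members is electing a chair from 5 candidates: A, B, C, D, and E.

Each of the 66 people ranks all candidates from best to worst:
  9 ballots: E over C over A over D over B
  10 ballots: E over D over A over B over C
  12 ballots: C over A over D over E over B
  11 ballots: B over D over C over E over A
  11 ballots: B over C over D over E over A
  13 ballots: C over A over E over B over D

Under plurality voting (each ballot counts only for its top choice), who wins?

C

First-place votes: A 0, B 22, C 25, D 0, E 19.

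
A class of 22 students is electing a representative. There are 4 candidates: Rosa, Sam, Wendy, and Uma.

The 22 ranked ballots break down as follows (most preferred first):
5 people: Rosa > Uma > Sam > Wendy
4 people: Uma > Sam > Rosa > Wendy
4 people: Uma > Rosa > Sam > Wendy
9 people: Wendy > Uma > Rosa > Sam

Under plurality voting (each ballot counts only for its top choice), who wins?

Wendy

First-place votes: Rosa 5, Sam 0, Wendy 9, Uma 8.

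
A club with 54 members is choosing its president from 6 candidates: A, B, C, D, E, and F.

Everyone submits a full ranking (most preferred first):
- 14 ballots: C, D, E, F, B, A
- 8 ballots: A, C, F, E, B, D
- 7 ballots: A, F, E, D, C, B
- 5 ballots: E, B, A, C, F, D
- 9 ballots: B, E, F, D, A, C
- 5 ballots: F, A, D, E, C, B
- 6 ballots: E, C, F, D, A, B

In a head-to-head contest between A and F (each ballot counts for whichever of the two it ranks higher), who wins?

A is ranked above F on 20 ballots; F above A on 34.

F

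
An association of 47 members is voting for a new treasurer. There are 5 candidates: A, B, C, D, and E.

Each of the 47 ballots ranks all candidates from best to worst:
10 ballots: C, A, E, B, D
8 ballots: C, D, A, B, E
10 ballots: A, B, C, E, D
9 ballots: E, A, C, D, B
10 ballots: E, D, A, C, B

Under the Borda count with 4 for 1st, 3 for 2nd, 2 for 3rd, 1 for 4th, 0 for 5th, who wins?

A

A: 10×3 + 8×2 + 10×4 + 9×3 + 10×2 = 133
B: 10×1 + 8×1 + 10×3 + 9×0 + 10×0 = 48
C: 10×4 + 8×4 + 10×2 + 9×2 + 10×1 = 120
D: 10×0 + 8×3 + 10×0 + 9×1 + 10×3 = 63
E: 10×2 + 8×0 + 10×1 + 9×4 + 10×4 = 106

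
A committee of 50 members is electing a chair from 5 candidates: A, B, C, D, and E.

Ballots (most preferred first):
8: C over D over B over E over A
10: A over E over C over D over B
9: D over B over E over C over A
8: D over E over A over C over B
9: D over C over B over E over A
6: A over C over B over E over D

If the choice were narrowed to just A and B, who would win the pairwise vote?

A is ranked above B on 24 ballots; B above A on 26.

B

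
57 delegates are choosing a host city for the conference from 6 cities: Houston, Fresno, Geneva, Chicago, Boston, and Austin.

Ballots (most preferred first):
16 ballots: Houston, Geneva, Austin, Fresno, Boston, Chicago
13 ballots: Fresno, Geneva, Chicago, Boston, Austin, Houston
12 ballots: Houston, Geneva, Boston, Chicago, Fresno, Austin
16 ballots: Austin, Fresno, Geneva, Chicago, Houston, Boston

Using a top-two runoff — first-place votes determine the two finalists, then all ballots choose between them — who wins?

Round 1 first-place votes: Houston 28, Fresno 13, Geneva 0, Chicago 0, Boston 0, Austin 16. Houston and Austin advance.
Runoff: Houston is ranked above Austin on 28 ballots, Austin above Houston on 29.

Austin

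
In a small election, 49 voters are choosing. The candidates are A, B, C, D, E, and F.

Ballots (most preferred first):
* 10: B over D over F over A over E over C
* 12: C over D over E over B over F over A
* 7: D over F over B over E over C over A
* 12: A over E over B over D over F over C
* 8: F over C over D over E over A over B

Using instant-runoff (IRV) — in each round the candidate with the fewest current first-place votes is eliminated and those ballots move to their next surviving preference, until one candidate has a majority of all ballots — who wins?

Round 1: A 12, B 10, C 12, D 7, E 0, F 8. E eliminated.
Round 2: A 12, B 10, C 12, D 7, F 8. D eliminated.
Round 3: A 12, B 10, C 12, F 15. B eliminated.
Round 4: A 12, C 12, F 25. F has a majority (≥25).

F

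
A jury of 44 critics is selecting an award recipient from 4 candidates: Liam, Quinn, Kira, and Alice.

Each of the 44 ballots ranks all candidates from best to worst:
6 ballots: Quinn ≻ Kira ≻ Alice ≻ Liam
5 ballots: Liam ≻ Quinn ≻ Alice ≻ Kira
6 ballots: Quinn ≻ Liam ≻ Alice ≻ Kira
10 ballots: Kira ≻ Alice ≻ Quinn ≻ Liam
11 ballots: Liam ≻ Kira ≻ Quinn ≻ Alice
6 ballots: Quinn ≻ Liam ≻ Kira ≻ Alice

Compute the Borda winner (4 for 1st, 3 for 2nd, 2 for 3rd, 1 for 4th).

Quinn

Liam: 6×1 + 5×4 + 6×3 + 10×1 + 11×4 + 6×3 = 116
Quinn: 6×4 + 5×3 + 6×4 + 10×2 + 11×2 + 6×4 = 129
Kira: 6×3 + 5×1 + 6×1 + 10×4 + 11×3 + 6×2 = 114
Alice: 6×2 + 5×2 + 6×2 + 10×3 + 11×1 + 6×1 = 81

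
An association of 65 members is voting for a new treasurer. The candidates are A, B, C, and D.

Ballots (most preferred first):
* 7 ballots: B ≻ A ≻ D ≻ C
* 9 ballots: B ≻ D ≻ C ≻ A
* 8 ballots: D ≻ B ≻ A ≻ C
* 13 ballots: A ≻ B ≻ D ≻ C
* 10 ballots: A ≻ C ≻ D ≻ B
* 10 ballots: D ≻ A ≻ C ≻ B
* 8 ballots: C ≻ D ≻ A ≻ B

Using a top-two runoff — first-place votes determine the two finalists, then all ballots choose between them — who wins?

Round 1 first-place votes: A 23, B 16, C 8, D 18. A and D advance.
Runoff: A is ranked above D on 30 ballots, D above A on 35.

D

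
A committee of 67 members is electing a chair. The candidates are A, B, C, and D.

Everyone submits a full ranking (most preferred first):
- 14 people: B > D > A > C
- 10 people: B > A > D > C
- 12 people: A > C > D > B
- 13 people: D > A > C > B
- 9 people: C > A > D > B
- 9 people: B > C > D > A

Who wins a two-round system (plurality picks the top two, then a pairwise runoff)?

D

Round 1 first-place votes: A 12, B 33, C 9, D 13. B and D advance.
Runoff: B is ranked above D on 33 ballots, D above B on 34.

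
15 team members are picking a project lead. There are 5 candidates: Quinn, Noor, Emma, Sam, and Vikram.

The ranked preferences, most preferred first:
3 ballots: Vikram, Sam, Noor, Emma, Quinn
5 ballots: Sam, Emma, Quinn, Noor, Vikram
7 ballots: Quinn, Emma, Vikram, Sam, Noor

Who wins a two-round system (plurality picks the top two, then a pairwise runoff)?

Sam

Round 1 first-place votes: Quinn 7, Noor 0, Emma 0, Sam 5, Vikram 3. Quinn and Sam advance.
Runoff: Quinn is ranked above Sam on 7 ballots, Sam above Quinn on 8.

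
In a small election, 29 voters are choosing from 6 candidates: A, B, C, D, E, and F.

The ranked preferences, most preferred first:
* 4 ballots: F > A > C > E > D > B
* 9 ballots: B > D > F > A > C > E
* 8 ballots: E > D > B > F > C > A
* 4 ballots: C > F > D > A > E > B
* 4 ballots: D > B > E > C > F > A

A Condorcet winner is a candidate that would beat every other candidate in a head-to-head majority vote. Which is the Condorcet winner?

D

D vs A: 25–4
D vs B: 20–9
D vs C: 21–8
D vs E: 17–12
D vs F: 21–8
D beats every other candidate.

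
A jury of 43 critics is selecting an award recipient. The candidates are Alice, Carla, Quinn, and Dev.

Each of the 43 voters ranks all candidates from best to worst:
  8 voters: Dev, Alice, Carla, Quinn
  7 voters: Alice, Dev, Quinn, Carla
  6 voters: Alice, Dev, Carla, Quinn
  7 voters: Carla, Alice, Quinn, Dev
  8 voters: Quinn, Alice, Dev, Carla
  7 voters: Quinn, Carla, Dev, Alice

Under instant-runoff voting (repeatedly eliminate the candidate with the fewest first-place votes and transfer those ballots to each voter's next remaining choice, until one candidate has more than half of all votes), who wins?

Alice

Round 1: Alice 13, Carla 7, Quinn 15, Dev 8. Carla eliminated.
Round 2: Alice 20, Quinn 15, Dev 8. Dev eliminated.
Round 3: Alice 28, Quinn 15. Alice has a majority (≥22).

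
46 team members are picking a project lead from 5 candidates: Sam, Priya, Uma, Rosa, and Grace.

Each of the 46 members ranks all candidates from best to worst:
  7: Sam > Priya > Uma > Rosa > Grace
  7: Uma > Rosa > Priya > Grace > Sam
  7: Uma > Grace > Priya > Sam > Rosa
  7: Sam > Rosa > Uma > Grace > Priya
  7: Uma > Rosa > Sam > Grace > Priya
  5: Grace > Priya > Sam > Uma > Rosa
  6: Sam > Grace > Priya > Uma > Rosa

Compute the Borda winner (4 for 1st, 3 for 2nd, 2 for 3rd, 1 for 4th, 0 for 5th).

Uma

Sam: 7×4 + 7×0 + 7×1 + 7×4 + 7×2 + 5×2 + 6×4 = 111
Priya: 7×3 + 7×2 + 7×2 + 7×0 + 7×0 + 5×3 + 6×2 = 76
Uma: 7×2 + 7×4 + 7×4 + 7×2 + 7×4 + 5×1 + 6×1 = 123
Rosa: 7×1 + 7×3 + 7×0 + 7×3 + 7×3 + 5×0 + 6×0 = 70
Grace: 7×0 + 7×1 + 7×3 + 7×1 + 7×1 + 5×4 + 6×3 = 80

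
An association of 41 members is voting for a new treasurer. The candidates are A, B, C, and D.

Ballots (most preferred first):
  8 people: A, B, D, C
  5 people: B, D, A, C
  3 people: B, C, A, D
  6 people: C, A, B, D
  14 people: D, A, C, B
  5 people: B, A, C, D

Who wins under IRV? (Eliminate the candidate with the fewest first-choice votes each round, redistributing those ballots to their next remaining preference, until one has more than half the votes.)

Round 1: A 8, B 13, C 6, D 14. C eliminated.
Round 2: A 14, B 13, D 14. B eliminated.
Round 3: A 22, D 19. A has a majority (≥21).

A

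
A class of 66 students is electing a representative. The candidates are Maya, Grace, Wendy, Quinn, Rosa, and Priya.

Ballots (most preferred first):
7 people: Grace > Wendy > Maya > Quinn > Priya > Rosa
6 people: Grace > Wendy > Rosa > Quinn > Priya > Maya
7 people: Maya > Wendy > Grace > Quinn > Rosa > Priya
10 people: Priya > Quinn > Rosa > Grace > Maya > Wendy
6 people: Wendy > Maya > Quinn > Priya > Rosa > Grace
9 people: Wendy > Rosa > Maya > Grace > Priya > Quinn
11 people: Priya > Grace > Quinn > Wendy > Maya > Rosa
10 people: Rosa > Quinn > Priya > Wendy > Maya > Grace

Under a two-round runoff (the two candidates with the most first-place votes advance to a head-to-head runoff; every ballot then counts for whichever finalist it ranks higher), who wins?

Round 1 first-place votes: Maya 7, Grace 13, Wendy 15, Quinn 0, Rosa 10, Priya 21. Priya and Wendy advance.
Runoff: Priya is ranked above Wendy on 31 ballots, Wendy above Priya on 35.

Wendy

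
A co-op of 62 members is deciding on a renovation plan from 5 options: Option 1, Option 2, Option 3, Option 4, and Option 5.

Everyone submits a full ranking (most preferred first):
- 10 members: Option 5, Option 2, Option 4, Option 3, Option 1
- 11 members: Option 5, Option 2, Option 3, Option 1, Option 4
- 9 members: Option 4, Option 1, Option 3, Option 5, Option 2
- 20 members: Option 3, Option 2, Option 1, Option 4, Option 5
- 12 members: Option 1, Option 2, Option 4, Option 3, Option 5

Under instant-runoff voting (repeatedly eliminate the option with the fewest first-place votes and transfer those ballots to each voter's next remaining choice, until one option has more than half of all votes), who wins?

Option 1

Round 1: Option 1 12, Option 2 0, Option 3 20, Option 4 9, Option 5 21. Option 2 eliminated.
Round 2: Option 1 12, Option 3 20, Option 4 9, Option 5 21. Option 4 eliminated.
Round 3: Option 1 21, Option 3 20, Option 5 21. Option 3 eliminated.
Round 4: Option 1 41, Option 5 21. Option 1 has a majority (≥32).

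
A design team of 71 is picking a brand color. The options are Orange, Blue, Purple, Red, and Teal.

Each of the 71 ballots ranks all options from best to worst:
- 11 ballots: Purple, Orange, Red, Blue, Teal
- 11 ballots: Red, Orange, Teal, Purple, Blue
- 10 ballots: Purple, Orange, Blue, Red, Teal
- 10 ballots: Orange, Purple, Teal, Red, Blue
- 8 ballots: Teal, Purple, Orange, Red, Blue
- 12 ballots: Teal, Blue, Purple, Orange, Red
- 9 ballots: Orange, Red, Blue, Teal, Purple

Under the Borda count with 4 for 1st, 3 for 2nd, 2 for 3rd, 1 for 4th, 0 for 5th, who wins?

Orange: 11×3 + 11×3 + 10×3 + 10×4 + 8×2 + 12×1 + 9×4 = 200
Blue: 11×1 + 11×0 + 10×2 + 10×0 + 8×0 + 12×3 + 9×2 = 85
Purple: 11×4 + 11×1 + 10×4 + 10×3 + 8×3 + 12×2 + 9×0 = 173
Red: 11×2 + 11×4 + 10×1 + 10×1 + 8×1 + 12×0 + 9×3 = 121
Teal: 11×0 + 11×2 + 10×0 + 10×2 + 8×4 + 12×4 + 9×1 = 131

Orange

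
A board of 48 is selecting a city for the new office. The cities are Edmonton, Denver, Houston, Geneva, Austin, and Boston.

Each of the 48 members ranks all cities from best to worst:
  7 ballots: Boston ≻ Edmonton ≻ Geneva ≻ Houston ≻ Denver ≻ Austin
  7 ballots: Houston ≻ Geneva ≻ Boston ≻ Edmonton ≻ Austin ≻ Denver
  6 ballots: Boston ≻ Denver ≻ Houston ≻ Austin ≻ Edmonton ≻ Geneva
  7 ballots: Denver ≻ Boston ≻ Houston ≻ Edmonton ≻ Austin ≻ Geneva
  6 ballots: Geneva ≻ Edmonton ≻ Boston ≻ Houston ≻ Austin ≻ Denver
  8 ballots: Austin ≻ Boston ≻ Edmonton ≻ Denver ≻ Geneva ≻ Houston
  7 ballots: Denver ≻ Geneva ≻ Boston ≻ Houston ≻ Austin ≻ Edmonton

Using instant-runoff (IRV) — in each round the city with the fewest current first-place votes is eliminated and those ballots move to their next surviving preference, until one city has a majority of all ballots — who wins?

Boston

Round 1: Edmonton 0, Denver 14, Houston 7, Geneva 6, Austin 8, Boston 13. Edmonton eliminated.
Round 2: Denver 14, Houston 7, Geneva 6, Austin 8, Boston 13. Geneva eliminated.
Round 3: Denver 14, Houston 7, Austin 8, Boston 19. Houston eliminated.
Round 4: Denver 14, Austin 8, Boston 26. Boston has a majority (≥25).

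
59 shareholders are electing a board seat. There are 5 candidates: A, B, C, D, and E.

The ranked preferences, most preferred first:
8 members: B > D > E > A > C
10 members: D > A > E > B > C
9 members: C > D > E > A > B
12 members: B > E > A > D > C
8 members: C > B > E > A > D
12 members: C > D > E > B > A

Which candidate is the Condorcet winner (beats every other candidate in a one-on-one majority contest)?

D vs A: 39–20
D vs B: 31–28
D vs C: 30–29
D vs E: 39–20
D beats every other candidate.

D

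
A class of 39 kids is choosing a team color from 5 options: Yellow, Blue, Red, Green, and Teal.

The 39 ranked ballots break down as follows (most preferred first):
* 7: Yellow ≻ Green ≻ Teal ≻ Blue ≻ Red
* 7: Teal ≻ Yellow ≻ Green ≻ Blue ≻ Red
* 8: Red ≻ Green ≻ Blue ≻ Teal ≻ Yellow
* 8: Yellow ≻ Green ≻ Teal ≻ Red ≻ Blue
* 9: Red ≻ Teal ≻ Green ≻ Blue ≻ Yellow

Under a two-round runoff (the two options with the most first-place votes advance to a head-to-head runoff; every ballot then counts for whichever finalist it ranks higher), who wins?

Round 1 first-place votes: Yellow 15, Blue 0, Red 17, Green 0, Teal 7. Red and Yellow advance.
Runoff: Red is ranked above Yellow on 17 ballots, Yellow above Red on 22.

Yellow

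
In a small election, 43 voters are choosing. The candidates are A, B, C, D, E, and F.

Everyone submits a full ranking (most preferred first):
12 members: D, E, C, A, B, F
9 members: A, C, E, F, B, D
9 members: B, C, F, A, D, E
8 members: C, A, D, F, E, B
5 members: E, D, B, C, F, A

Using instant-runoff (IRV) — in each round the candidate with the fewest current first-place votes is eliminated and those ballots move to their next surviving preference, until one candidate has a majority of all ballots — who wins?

A

Round 1: A 9, B 9, C 8, D 12, E 5, F 0. F eliminated.
Round 2: A 9, B 9, C 8, D 12, E 5. E eliminated.
Round 3: A 9, B 9, C 8, D 17. C eliminated.
Round 4: A 17, B 9, D 17. B eliminated.
Round 5: A 26, D 17. A has a majority (≥22).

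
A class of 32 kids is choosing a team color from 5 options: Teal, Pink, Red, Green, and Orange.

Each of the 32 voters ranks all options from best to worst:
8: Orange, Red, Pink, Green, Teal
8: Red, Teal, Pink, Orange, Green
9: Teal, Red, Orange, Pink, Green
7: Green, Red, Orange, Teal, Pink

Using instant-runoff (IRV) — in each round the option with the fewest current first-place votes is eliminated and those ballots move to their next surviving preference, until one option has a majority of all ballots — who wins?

Round 1: Teal 9, Pink 0, Red 8, Green 7, Orange 8. Pink eliminated.
Round 2: Teal 9, Red 8, Green 7, Orange 8. Green eliminated.
Round 3: Teal 9, Red 15, Orange 8. Orange eliminated.
Round 4: Teal 9, Red 23. Red has a majority (≥17).

Red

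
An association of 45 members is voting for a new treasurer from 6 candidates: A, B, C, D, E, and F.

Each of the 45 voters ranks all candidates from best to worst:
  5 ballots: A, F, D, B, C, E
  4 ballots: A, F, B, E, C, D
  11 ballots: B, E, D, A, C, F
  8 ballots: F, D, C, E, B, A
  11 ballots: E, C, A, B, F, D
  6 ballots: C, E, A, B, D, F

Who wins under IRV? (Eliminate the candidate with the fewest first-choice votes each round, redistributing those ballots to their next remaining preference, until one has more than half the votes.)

Round 1: A 9, B 11, C 6, D 0, E 11, F 8. D eliminated.
Round 2: A 9, B 11, C 6, E 11, F 8. C eliminated.
Round 3: A 9, B 11, E 17, F 8. F eliminated.
Round 4: A 9, B 11, E 25. E has a majority (≥23).

E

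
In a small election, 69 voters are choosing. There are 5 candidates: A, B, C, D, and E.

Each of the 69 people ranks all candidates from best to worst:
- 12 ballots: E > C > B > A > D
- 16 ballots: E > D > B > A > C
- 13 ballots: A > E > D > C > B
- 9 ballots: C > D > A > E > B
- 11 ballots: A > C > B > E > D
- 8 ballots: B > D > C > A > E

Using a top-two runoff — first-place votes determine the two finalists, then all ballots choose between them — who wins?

A

Round 1 first-place votes: A 24, B 8, C 9, D 0, E 28. E and A advance.
Runoff: E is ranked above A on 28 ballots, A above E on 41.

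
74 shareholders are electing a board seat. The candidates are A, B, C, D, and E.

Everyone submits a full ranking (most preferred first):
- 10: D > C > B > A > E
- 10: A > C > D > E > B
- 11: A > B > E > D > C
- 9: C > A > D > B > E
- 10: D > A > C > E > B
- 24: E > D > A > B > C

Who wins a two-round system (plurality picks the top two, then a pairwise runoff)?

A

Round 1 first-place votes: A 21, B 0, C 9, D 20, E 24. E and A advance.
Runoff: E is ranked above A on 24 ballots, A above E on 50.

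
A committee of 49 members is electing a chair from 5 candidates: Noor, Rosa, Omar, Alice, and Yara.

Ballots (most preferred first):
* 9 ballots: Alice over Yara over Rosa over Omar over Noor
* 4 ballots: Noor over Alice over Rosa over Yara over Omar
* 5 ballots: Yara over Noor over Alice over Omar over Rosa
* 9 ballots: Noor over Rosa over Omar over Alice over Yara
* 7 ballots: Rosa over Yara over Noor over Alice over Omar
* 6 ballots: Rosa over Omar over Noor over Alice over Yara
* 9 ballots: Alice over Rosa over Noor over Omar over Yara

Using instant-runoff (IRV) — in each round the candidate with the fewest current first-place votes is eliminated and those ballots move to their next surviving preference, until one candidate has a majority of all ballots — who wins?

Noor

Round 1: Noor 13, Rosa 13, Omar 0, Alice 18, Yara 5. Omar eliminated.
Round 2: Noor 13, Rosa 13, Alice 18, Yara 5. Yara eliminated.
Round 3: Noor 18, Rosa 13, Alice 18. Rosa eliminated.
Round 4: Noor 31, Alice 18. Noor has a majority (≥25).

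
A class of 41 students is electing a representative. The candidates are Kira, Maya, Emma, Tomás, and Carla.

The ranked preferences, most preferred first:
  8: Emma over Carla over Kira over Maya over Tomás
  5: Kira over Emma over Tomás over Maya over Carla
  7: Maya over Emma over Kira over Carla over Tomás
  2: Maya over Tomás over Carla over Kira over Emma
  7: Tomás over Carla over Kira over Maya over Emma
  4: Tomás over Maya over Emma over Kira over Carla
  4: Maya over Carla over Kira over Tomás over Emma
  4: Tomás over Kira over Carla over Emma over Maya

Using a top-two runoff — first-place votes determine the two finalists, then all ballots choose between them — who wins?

Maya

Round 1 first-place votes: Kira 5, Maya 13, Emma 8, Tomás 15, Carla 0. Tomás and Maya advance.
Runoff: Tomás is ranked above Maya on 20 ballots, Maya above Tomás on 21.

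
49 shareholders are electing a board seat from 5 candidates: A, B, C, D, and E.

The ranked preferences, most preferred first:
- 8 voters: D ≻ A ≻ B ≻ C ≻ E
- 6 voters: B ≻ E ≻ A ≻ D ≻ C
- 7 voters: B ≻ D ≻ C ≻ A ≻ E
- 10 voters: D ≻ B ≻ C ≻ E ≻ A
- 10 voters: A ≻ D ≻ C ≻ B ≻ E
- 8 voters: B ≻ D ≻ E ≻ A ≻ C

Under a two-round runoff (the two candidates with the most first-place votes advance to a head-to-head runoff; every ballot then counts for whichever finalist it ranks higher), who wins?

Round 1 first-place votes: A 10, B 21, C 0, D 18, E 0. B and D advance.
Runoff: B is ranked above D on 21 ballots, D above B on 28.

D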